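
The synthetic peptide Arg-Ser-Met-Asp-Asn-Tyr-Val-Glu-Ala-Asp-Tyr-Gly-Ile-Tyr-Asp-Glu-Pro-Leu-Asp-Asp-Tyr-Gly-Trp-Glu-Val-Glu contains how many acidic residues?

9

Only D (aspartate) and E (glutamate) carry a side-chain carboxylic acid.
Matching residues: Asp4, Glu8, Asp10, Asp15, Glu16, Asp19, Asp20, Glu24, Glu26.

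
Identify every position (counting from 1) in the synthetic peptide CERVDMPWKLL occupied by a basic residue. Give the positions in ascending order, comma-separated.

K, R, and H are the three residues with basic side chains (ε-amine, guanidinium, and imidazole respectively).
Matching residues: R3, K9.

3, 9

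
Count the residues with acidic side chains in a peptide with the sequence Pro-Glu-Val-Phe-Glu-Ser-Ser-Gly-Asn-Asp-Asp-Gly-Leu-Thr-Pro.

4

Aspartate (D) and glutamate (E) have carboxylic-acid side chains and are the acidic amino acids.
Matching residues: Glu2, Glu5, Asp10, Asp11.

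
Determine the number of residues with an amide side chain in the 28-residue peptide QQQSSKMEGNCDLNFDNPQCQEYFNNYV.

10

The amide-side-chain residues are Asn (N) and Gln (Q).
Matching residues: Q1, Q2, Q3, N10, N14, N17, Q19, Q21, N25, N26.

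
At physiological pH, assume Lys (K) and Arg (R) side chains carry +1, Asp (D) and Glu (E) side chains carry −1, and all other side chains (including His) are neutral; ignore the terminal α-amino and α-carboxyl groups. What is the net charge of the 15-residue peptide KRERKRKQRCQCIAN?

Positive (K, R): K1, R2, R4, K5, R6, K7, R9 → +7.
Negative (D, E): E3 → −1.
Net charge = (+7) + (−1) = +6.

+6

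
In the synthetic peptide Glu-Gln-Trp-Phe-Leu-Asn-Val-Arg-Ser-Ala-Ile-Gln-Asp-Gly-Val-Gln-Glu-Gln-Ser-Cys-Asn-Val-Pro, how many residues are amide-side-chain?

6

The amide-side-chain residues are Asn (N) and Gln (Q).
Matching residues: Gln2, Asn6, Gln12, Gln16, Gln18, Asn21.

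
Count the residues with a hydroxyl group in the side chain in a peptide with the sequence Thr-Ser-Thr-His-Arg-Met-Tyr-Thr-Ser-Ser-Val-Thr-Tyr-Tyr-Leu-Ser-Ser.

The –OH-bearing residues are Ser, Thr (aliphatic alcohols), and Tyr (phenol).
Matching residues: Thr1, Ser2, Thr3, Tyr7, Thr8, Ser9, Ser10, Thr12, Tyr13, Tyr14, Ser16, Ser17.

12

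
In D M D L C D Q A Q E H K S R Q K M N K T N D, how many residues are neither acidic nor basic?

12

Acidic: D, E. Basic: K, R, H. All other residues are neither.
Matching residues: M2, L4, C5, Q7, A8, Q9, S13, Q15, M17, N18, T20, N21.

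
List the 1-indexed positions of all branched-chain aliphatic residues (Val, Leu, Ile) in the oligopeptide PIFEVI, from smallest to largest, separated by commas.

2, 5, 6

Matching residues: I2, V5, I6.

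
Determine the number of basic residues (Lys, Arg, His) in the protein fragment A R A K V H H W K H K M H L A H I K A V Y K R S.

12

Matching residues: R2, K4, H6, H7, K9, H10, K11, H13, H16, K18, K22, R23.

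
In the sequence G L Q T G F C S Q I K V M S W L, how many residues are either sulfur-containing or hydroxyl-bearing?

5

Sulfur-containing: C, M. Hydroxyl-bearing: S, T, Y.
Sulfur-containing residues here: C7, M13 (2).
Hydroxyl-bearing residues here: T4, S8, S14 (3).
The two groups share no amino acid, so total = 2 + 3 = 5.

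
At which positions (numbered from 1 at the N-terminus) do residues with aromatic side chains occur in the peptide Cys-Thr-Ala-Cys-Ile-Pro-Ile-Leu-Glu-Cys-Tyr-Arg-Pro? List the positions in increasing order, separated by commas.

11

F, W, and Y each carry an aromatic ring on the side chain.
Matching residues: Tyr11.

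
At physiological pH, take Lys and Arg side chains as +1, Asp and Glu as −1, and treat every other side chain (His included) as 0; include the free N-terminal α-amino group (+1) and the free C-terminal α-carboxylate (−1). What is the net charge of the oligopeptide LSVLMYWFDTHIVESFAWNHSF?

Positive (K, R): none → +0.
Negative (D, E): D9, E14 → −2.
The N-terminus (+1) and C-terminus (−1) cancel.
Net charge = (+0) + (−2) = −2.

-2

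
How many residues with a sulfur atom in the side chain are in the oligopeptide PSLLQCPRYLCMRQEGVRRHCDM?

5

Cysteine (C, thiol) and methionine (M, thioether) are the two sulfur-containing amino acids.
Matching residues: C6, C11, M12, C21, M23.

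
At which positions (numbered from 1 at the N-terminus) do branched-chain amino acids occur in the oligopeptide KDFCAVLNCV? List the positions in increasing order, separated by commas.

Valine (V), leucine (L), and isoleucine (I) are the branched-chain amino acids.
Matching residues: V6, L7, V10.

6, 7, 10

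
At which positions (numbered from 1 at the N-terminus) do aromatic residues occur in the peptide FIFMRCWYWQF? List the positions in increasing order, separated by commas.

1, 3, 7, 8, 9, 11

The aromatic amino acids are Phe (F, benzyl), Trp (W, indole), and Tyr (Y, phenol).
Matching residues: F1, F3, W7, Y8, W9, F11.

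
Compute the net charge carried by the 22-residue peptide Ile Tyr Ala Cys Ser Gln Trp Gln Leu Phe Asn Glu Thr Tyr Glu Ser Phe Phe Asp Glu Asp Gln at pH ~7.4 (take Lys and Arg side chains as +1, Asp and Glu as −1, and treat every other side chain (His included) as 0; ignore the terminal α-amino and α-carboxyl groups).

-5

Positive (K, R): none → +0.
Negative (D, E): Glu12, Glu15, Asp19, Glu20, Asp21 → −5.
Net charge = (+0) + (−5) = −5.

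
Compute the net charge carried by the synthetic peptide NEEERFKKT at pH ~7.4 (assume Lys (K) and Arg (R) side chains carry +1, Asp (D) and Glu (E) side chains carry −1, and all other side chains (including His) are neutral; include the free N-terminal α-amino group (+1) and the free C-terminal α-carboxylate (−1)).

Positive (K, R): R5, K7, K8 → +3.
Negative (D, E): E2, E3, E4 → −3.
The N-terminus (+1) and C-terminus (−1) cancel.
Net charge = (+3) + (−3) = 0.

0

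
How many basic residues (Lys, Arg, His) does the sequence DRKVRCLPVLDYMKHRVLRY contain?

Matching residues: R2, K3, R5, K14, H15, R16, R19.

7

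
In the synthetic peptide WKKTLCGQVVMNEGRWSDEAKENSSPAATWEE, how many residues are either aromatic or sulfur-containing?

Aromatic: F, W, Y. Sulfur-containing: C, M.
Aromatic residues here: W1, W16, W30 (3).
Sulfur-containing residues here: C6, M11 (2).
The two groups share no amino acid, so total = 3 + 2 = 5.

5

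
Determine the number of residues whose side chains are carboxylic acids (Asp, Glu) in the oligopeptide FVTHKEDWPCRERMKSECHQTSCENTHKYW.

Matching residues: E6, D7, E12, E17, E24.

5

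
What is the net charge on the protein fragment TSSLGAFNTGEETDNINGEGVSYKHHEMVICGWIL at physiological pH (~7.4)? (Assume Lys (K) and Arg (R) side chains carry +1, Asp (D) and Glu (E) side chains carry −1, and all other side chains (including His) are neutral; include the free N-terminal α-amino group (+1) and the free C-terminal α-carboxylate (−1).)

-4

Positive (K, R): K24 → +1.
Negative (D, E): E11, E12, D14, E19, E27 → −5.
The N-terminus (+1) and C-terminus (−1) cancel.
Net charge = (+1) + (−5) = −4.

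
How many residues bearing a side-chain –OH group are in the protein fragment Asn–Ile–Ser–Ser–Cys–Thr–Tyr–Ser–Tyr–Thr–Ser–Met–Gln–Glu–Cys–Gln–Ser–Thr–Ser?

S, T, and Y are the three residues with a side-chain hydroxyl.
Matching residues: Ser3, Ser4, Thr6, Tyr7, Ser8, Tyr9, Thr10, Ser11, Ser17, Thr18, Ser19.

11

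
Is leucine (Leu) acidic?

No

Only D (aspartate) and E (glutamate) carry a side-chain carboxylic acid.
Leucine is not in this group.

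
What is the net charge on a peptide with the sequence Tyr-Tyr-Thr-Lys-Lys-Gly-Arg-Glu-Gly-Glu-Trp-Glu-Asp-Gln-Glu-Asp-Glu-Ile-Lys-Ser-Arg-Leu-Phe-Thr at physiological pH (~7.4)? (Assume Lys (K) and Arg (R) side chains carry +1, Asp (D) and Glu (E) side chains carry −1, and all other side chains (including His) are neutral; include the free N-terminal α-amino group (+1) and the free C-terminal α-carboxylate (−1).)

-2

Positive (K, R): Lys4, Lys5, Arg7, Lys19, Arg21 → +5.
Negative (D, E): Glu8, Glu10, Glu12, Asp13, Glu15, Asp16, Glu17 → −7.
The N-terminus (+1) and C-terminus (−1) cancel.
Net charge = (+5) + (−7) = −2.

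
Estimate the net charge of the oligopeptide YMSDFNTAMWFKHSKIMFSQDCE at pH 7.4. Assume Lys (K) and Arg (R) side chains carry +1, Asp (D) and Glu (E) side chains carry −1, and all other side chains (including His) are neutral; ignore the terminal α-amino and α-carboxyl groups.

Positive (K, R): K12, K15 → +2.
Negative (D, E): D4, D21, E23 → −3.
Net charge = (+2) + (−3) = −1.

-1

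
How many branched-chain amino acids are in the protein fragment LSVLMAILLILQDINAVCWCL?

11

The BCAAs are Val, Leu, and Ile — aliphatic side chains with a branch point.
Matching residues: L1, V3, L4, I7, L8, L9, I10, L11, I14, V17, L21.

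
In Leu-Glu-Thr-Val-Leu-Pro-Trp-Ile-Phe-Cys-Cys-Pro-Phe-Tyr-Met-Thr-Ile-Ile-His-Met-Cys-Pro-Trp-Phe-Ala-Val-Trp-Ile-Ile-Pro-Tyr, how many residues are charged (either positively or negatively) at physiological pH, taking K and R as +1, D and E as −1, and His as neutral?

1

Charged side chains at pH ~7.4: K, R (positive); D, E (negative).
Matching residues: Glu2.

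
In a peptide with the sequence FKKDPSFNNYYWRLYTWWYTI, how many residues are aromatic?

9

Phenylalanine (F), tryptophan (W), and tyrosine (Y) have aromatic ring side chains.
Matching residues: F1, F7, Y10, Y11, W12, Y15, W17, W18, Y19.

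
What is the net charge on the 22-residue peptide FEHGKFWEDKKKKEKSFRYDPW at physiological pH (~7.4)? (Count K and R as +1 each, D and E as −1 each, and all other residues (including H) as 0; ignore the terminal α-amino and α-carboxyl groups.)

+2

Positive (K, R): K5, K10, K11, K12, K13, K15, R18 → +7.
Negative (D, E): E2, E8, D9, E14, D20 → −5.
Net charge = (+7) + (−5) = +2.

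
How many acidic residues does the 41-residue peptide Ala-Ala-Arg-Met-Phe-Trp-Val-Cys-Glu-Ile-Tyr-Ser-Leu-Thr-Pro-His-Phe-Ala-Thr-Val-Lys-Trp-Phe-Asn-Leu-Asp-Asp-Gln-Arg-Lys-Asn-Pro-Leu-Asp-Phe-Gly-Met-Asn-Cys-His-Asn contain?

4

The acidic residues are Asp (D) and Glu (E), whose side chains end in a carboxylate group.
Matching residues: Glu9, Asp26, Asp27, Asp34.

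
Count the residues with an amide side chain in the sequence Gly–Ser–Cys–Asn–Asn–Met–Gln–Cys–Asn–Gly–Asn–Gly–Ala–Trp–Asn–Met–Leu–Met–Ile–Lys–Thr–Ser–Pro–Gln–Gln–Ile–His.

Asparagine (N) and glutamine (Q) have uncharged amide side chains.
Matching residues: Asn4, Asn5, Gln7, Asn9, Asn11, Asn15, Gln24, Gln25.

8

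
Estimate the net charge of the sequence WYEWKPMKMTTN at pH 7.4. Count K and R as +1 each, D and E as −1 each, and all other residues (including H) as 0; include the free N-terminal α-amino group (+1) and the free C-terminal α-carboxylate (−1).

+1

Positive (K, R): K5, K8 → +2.
Negative (D, E): E3 → −1.
The N-terminus (+1) and C-terminus (−1) cancel.
Net charge = (+2) + (−1) = +1.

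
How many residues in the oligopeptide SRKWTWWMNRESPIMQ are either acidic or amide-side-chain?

3

Acidic: D, E. Amide-side-chain: N, Q.
Acidic residues here: E11 (1).
Amide-side-chain residues here: N9, Q16 (2).
The two groups share no amino acid, so total = 1 + 2 = 3.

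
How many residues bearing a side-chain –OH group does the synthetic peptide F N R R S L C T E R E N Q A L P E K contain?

The –OH-bearing residues are Ser, Thr (aliphatic alcohols), and Tyr (phenol).
Matching residues: S5, T8.

2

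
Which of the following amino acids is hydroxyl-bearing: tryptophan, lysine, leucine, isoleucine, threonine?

S, T, and Y are the three residues with a side-chain hydroxyl.
Of the listed options, only threonine belongs to this group.

threonine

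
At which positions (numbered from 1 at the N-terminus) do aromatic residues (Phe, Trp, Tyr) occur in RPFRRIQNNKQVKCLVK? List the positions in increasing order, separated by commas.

3

Matching residues: F3.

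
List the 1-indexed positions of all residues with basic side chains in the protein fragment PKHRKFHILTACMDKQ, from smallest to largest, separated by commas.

Lysine (K), arginine (R), and histidine (H) have basic, nitrogen-containing side chains.
Matching residues: K2, H3, R4, K5, H7, K15.

2, 3, 4, 5, 7, 15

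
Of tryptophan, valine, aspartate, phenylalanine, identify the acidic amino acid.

Aspartate (D) and glutamate (E) have carboxylic-acid side chains and are the acidic amino acids.
Of the listed options, only aspartate belongs to this group.

aspartate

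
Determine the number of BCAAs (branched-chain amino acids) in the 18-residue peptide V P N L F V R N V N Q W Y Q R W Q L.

Valine (V), leucine (L), and isoleucine (I) are the branched-chain amino acids.
Matching residues: V1, L4, V6, V9, L18.

5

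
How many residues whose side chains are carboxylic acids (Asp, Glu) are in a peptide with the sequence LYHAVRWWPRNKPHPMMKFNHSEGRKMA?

Matching residues: E23.

1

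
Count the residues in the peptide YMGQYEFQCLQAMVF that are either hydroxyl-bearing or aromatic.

Hydroxyl-bearing: S, T, Y. Aromatic: F, W, Y.
Hydroxyl-bearing residues here: Y1, Y5 (2).
Aromatic residues here: Y1, Y5, F7, F15 (4).
Y is in both groups, so the 2 Y residues must not be double-counted.
Total = 2 + 4 − 2 = 4.

4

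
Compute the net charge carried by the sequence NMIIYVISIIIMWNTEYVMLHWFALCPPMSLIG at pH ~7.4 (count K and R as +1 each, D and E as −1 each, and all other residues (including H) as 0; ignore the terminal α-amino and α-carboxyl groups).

-1

Positive (K, R): none → +0.
Negative (D, E): E16 → −1.
Net charge = (+0) + (−1) = −1.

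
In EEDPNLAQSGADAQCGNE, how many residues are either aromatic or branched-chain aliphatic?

Aromatic: F, W, Y. Branched-chain aliphatic: I, L, V.
Aromatic residues here: none (0).
Branched-chain aliphatic residues here: L6 (1).
The two groups share no amino acid, so total = 0 + 1 = 1.

1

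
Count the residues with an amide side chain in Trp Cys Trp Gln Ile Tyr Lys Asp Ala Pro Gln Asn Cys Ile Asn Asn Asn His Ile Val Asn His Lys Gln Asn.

The amide-side-chain residues are Asn (N) and Gln (Q).
Matching residues: Gln4, Gln11, Asn12, Asn15, Asn16, Asn17, Asn21, Gln24, Asn25.

9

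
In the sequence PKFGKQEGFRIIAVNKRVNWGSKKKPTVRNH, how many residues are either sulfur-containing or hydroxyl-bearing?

Sulfur-containing: C, M. Hydroxyl-bearing: S, T, Y.
Sulfur-containing residues here: none (0).
Hydroxyl-bearing residues here: S22, T27 (2).
The two groups share no amino acid, so total = 0 + 2 = 2.

2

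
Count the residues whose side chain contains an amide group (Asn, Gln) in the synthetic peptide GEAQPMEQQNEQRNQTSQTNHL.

9

Matching residues: Q4, Q8, Q9, N10, Q12, N14, Q15, Q18, N20.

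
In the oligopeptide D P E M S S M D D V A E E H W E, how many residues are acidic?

Aspartate (D) and glutamate (E) have carboxylic-acid side chains and are the acidic amino acids.
Matching residues: D1, E3, D8, D9, E12, E13, E16.

7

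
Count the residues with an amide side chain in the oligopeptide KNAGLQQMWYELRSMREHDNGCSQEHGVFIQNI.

7

The amide-side-chain residues are Asn (N) and Gln (Q).
Matching residues: N2, Q6, Q7, N20, Q24, Q31, N32.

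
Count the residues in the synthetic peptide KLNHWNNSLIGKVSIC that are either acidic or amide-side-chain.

Acidic: D, E. Amide-side-chain: N, Q.
Acidic residues here: none (0).
Amide-side-chain residues here: N3, N6, N7 (3).
The two groups share no amino acid, so total = 0 + 3 = 3.

3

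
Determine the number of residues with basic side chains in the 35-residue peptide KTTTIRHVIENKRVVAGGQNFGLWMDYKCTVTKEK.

Lysine (K), arginine (R), and histidine (H) have basic, nitrogen-containing side chains.
Matching residues: K1, R6, H7, K12, R13, K28, K33, K35.

8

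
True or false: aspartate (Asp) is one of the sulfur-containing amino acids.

False

The sulfur-bearing residues are cysteine (–SH) and methionine (–S–CH₃).
Aspartate is not in this group.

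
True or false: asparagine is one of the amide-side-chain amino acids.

The amide-side-chain residues are Asn (N) and Gln (Q).
Asparagine is in this group.

True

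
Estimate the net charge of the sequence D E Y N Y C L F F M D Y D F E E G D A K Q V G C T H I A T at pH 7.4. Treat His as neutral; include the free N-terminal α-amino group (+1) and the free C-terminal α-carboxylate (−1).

The side chains ionized at physiological pH are Lys/Arg (+1) and Asp/Glu (−1); with His treated as neutral, nothing else contributes.
Positive (K, R): K20 → +1.
Negative (D, E): D1, E2, D11, D13, E15, E16, D18 → −7.
The N-terminus (+1) and C-terminus (−1) cancel.
Net charge = (+1) + (−7) = −6.

-6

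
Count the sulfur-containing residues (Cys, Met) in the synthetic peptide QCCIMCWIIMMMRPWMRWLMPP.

9

Matching residues: C2, C3, M5, C6, M10, M11, M12, M16, M20.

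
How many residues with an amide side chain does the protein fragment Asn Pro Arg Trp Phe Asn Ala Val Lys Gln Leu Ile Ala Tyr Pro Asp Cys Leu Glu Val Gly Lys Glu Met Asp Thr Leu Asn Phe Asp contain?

Only N (asparagine) and Q (glutamine) carry a side-chain carboxamide.
Matching residues: Asn1, Asn6, Gln10, Asn28.

4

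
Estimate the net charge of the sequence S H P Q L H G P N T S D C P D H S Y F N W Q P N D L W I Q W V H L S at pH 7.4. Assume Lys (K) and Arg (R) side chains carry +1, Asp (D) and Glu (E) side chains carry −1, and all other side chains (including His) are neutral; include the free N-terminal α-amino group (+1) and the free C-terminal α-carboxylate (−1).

-3

Positive (K, R): none → +0.
Negative (D, E): D12, D15, D25 → −3.
The N-terminus (+1) and C-terminus (−1) cancel.
Net charge = (+0) + (−3) = −3.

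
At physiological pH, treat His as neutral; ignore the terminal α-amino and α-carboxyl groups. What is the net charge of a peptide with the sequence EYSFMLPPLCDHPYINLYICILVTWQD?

-3

The side chains ionized at physiological pH are Lys/Arg (+1) and Asp/Glu (−1); with His treated as neutral, nothing else contributes.
Positive (K, R): none → +0.
Negative (D, E): E1, D11, D27 → −3.
Net charge = (+0) + (−3) = −3.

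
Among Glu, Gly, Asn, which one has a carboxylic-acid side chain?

The acidic residues are Asp (D) and Glu (E), whose side chains end in a carboxylate group.
Of the listed options, only Glu belongs to this group.

Glu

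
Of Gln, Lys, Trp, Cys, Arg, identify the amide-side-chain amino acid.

Only N (asparagine) and Q (glutamine) carry a side-chain carboxamide.
Of the listed options, only Gln belongs to this group.

Gln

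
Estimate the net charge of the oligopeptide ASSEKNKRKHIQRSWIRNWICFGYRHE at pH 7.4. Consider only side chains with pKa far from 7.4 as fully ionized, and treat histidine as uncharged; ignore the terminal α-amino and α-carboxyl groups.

Near pH 7.4, K and R contribute +1 each, D and E contribute −1 each, and every other side chain (His included, as stated) is uncharged.
Positive (K, R): K5, K7, R8, K9, R13, R17, R25 → +7.
Negative (D, E): E4, E27 → −2.
Net charge = (+7) + (−2) = +5.

+5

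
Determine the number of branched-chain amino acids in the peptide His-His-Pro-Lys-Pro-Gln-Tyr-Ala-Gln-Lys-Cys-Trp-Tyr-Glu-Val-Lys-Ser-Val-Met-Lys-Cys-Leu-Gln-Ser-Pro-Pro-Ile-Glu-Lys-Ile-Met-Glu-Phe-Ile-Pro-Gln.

6

The BCAAs are Val, Leu, and Ile — aliphatic side chains with a branch point.
Matching residues: Val15, Val18, Leu22, Ile27, Ile30, Ile34.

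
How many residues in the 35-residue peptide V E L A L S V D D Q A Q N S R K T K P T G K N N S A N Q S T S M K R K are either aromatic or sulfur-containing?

1

Aromatic: F, W, Y. Sulfur-containing: C, M.
Aromatic residues here: none (0).
Sulfur-containing residues here: M32 (1).
The two groups share no amino acid, so total = 0 + 1 = 1.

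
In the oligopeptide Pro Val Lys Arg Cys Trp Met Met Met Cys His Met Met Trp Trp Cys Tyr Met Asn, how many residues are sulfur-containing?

9

Cysteine (C, thiol) and methionine (M, thioether) are the two sulfur-containing amino acids.
Matching residues: Cys5, Met7, Met8, Met9, Cys10, Met12, Met13, Cys16, Met18.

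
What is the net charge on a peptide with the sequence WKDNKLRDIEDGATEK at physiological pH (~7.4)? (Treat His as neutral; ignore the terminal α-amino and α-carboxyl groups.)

-1

The side chains ionized at physiological pH are Lys/Arg (+1) and Asp/Glu (−1); with His treated as neutral, nothing else contributes.
Positive (K, R): K2, K5, R7, K16 → +4.
Negative (D, E): D3, D8, E10, D11, E15 → −5.
Net charge = (+4) + (−5) = −1.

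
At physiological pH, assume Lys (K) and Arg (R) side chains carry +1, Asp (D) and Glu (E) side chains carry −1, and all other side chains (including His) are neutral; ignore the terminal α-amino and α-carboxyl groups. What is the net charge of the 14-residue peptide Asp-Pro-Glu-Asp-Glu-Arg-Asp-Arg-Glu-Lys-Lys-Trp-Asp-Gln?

-3

Positive (K, R): Arg6, Arg8, Lys10, Lys11 → +4.
Negative (D, E): Asp1, Glu3, Asp4, Glu5, Asp7, Glu9, Asp13 → −7.
Net charge = (+4) + (−7) = −3.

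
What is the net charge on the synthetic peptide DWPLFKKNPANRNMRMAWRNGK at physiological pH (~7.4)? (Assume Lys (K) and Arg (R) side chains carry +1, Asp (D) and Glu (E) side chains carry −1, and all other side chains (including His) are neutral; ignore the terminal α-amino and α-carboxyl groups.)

Positive (K, R): K6, K7, R12, R15, R19, K22 → +6.
Negative (D, E): D1 → −1.
Net charge = (+6) + (−1) = +5.

+5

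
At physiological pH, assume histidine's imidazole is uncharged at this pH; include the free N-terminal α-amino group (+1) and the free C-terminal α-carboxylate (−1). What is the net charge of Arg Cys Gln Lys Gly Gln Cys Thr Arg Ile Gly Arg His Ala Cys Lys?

At pH ~7.4 the Lys and Arg side chains are protonated (+1), the Asp and Glu side chains are deprotonated (−1), and with His taken as neutral all other side chains carry no charge.
Positive (K, R): Arg1, Lys4, Arg9, Arg12, Lys16 → +5.
Negative (D, E): none → −0.
The N-terminus (+1) and C-terminus (−1) cancel.
Net charge = (+5) + (−0) = +5.

+5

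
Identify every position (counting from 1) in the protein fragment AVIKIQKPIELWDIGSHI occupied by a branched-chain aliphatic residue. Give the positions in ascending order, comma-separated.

2, 3, 5, 9, 11, 14, 18

Valine (V), leucine (L), and isoleucine (I) are the branched-chain amino acids.
Matching residues: V2, I3, I5, I9, L11, I14, I18.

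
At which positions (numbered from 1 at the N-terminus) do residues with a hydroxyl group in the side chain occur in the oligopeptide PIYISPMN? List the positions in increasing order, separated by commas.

3, 5

The –OH-bearing residues are Ser, Thr (aliphatic alcohols), and Tyr (phenol).
Matching residues: Y3, S5.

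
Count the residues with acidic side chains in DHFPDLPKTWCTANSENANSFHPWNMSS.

3

Aspartate (D) and glutamate (E) have carboxylic-acid side chains and are the acidic amino acids.
Matching residues: D1, D5, E16.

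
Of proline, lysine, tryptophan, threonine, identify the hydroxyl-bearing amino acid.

Serine (S), threonine (T), and tyrosine (Y) each carry a hydroxyl group on the side chain.
Of the listed options, only threonine belongs to this group.

threonine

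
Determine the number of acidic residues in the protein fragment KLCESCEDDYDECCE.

The acidic residues are Asp (D) and Glu (E), whose side chains end in a carboxylate group.
Matching residues: E4, E7, D8, D9, D11, E12, E15.

7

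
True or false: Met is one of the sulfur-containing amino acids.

Cysteine (C, thiol) and methionine (M, thioether) are the two sulfur-containing amino acids.
Methionine is in this group.

True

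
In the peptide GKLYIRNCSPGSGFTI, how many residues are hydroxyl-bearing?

The –OH-bearing residues are Ser, Thr (aliphatic alcohols), and Tyr (phenol).
Matching residues: Y4, S9, S12, T15.

4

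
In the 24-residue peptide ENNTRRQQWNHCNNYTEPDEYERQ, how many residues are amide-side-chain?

8

The amide-side-chain residues are Asn (N) and Gln (Q).
Matching residues: N2, N3, Q7, Q8, N10, N13, N14, Q24.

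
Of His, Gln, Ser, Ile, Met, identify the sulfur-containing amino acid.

Only Cys (C) and Met (M) have a sulfur atom in the side chain.
Of the listed options, only Met belongs to this group.

Met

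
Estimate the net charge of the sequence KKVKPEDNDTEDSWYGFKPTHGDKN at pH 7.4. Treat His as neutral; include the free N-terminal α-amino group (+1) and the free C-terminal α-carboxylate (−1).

At pH ~7.4 the Lys and Arg side chains are protonated (+1), the Asp and Glu side chains are deprotonated (−1), and with His taken as neutral all other side chains carry no charge.
Positive (K, R): K1, K2, K4, K18, K24 → +5.
Negative (D, E): E6, D7, D9, E11, D12, D23 → −6.
The N-terminus (+1) and C-terminus (−1) cancel.
Net charge = (+5) + (−6) = −1.

-1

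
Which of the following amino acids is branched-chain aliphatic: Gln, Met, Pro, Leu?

Leu

Valine (V), leucine (L), and isoleucine (I) are the branched-chain amino acids.
Of the listed options, only Leu belongs to this group.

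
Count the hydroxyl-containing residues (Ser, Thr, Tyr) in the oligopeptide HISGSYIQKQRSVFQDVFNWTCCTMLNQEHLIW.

Matching residues: S3, S5, Y6, S12, T21, T24.

6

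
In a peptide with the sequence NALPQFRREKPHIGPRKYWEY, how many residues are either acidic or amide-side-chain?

4

Acidic: D, E. Amide-side-chain: N, Q.
Acidic residues here: E9, E20 (2).
Amide-side-chain residues here: N1, Q5 (2).
The two groups share no amino acid, so total = 2 + 2 = 4.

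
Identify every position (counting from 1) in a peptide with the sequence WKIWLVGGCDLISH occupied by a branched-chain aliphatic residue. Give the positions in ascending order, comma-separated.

Valine (V), leucine (L), and isoleucine (I) are the branched-chain amino acids.
Matching residues: I3, L5, V6, L11, I12.

3, 5, 6, 11, 12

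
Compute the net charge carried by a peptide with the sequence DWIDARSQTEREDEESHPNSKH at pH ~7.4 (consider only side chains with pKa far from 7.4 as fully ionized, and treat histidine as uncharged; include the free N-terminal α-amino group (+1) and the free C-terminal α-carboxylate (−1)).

-4

At pH ~7.4 the Lys and Arg side chains are protonated (+1), the Asp and Glu side chains are deprotonated (−1), and with His taken as neutral all other side chains carry no charge.
Positive (K, R): R6, R11, K21 → +3.
Negative (D, E): D1, D4, E10, E12, D13, E14, E15 → −7.
The N-terminus (+1) and C-terminus (−1) cancel.
Net charge = (+3) + (−7) = −4.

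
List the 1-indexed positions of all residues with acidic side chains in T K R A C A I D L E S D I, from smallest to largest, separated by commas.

8, 10, 12

Only D (aspartate) and E (glutamate) carry a side-chain carboxylic acid.
Matching residues: D8, E10, D12.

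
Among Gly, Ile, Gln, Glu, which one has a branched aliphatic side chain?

Ile

Valine (V), leucine (L), and isoleucine (I) are the branched-chain amino acids.
Of the listed options, only Ile belongs to this group.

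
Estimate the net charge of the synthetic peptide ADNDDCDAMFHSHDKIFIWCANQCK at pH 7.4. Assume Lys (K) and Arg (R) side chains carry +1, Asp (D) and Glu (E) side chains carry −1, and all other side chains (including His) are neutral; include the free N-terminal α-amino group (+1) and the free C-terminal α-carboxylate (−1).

Positive (K, R): K15, K25 → +2.
Negative (D, E): D2, D4, D5, D7, D14 → −5.
The N-terminus (+1) and C-terminus (−1) cancel.
Net charge = (+2) + (−5) = −3.

-3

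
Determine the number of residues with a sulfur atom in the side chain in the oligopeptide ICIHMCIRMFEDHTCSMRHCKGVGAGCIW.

Only Cys (C) and Met (M) have a sulfur atom in the side chain.
Matching residues: C2, M5, C6, M9, C15, M17, C20, C27.

8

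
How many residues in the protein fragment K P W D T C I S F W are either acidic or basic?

2

Acidic: D, E. Basic: H, K, R.
Acidic residues here: D4 (1).
Basic residues here: K1 (1).
The two groups share no amino acid, so total = 1 + 1 = 2.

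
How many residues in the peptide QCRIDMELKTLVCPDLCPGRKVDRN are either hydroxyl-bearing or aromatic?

1

Hydroxyl-bearing: S, T, Y. Aromatic: F, W, Y.
Hydroxyl-bearing residues here: T10 (1).
Aromatic residues here: none (0).
(Y belongs to both groups, but none appear in this sequence.) Total = 1 + 0 = 1.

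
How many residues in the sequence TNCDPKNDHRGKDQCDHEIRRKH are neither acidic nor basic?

Acidic: D, E. Basic: K, R, H. All other residues are neither.
Matching residues: T1, N2, C3, P5, N7, G11, Q14, C15, I19.

9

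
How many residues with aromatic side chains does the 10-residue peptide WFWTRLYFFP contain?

6

The aromatic amino acids are Phe (F, benzyl), Trp (W, indole), and Tyr (Y, phenol).
Matching residues: W1, F2, W3, Y7, F8, F9.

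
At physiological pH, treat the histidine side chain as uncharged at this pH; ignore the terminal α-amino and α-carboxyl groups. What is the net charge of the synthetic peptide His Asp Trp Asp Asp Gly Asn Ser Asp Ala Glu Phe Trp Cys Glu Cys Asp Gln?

-7

The side chains ionized at physiological pH are Lys/Arg (+1) and Asp/Glu (−1); with His treated as neutral, nothing else contributes.
Positive (K, R): none → +0.
Negative (D, E): Asp2, Asp4, Asp5, Asp9, Glu11, Glu15, Asp17 → −7.
Net charge = (+0) + (−7) = −7.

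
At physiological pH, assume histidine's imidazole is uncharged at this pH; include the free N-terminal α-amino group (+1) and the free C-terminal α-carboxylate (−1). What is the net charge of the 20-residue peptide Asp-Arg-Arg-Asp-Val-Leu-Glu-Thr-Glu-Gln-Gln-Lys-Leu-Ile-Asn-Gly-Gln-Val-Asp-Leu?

-2

At pH ~7.4 the Lys and Arg side chains are protonated (+1), the Asp and Glu side chains are deprotonated (−1), and with His taken as neutral all other side chains carry no charge.
Positive (K, R): Arg2, Arg3, Lys12 → +3.
Negative (D, E): Asp1, Asp4, Glu7, Glu9, Asp19 → −5.
The N-terminus (+1) and C-terminus (−1) cancel.
Net charge = (+3) + (−5) = −2.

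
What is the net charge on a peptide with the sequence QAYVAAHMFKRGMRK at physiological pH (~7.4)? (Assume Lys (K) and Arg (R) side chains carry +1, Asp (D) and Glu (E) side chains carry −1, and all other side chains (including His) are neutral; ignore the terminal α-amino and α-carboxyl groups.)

+4

Positive (K, R): K10, R11, R14, K15 → +4.
Negative (D, E): none → −0.
Net charge = (+4) + (−0) = +4.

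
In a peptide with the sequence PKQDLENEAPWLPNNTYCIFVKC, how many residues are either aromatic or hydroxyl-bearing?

4

Aromatic: F, W, Y. Hydroxyl-bearing: S, T, Y.
Aromatic residues here: W11, Y17, F20 (3).
Hydroxyl-bearing residues here: T16, Y17 (2).
Y is in both groups, so the 1 Y residue must not be double-counted.
Total = 3 + 2 − 1 = 4.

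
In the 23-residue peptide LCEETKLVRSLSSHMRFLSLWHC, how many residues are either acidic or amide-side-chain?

Acidic: D, E. Amide-side-chain: N, Q.
Acidic residues here: E3, E4 (2).
Amide-side-chain residues here: none (0).
The two groups share no amino acid, so total = 2 + 0 = 2.

2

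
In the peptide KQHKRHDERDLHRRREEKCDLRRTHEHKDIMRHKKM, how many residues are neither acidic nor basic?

Acidic: D, E. Basic: K, R, H. All other residues are neither.
Matching residues: Q2, L11, C19, L21, T24, I30, M31, M36.

8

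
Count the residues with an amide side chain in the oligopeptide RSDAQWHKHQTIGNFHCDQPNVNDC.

Only N (asparagine) and Q (glutamine) carry a side-chain carboxamide.
Matching residues: Q5, Q10, N14, Q19, N21, N23.

6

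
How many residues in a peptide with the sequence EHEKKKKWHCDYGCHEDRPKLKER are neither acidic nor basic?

7

Acidic: D, E. Basic: K, R, H. All other residues are neither.
Matching residues: W8, C10, Y12, G13, C14, P19, L21.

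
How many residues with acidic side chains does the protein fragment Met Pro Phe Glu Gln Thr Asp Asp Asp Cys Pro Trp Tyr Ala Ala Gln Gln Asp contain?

Aspartate (D) and glutamate (E) have carboxylic-acid side chains and are the acidic amino acids.
Matching residues: Glu4, Asp7, Asp8, Asp9, Asp18.

5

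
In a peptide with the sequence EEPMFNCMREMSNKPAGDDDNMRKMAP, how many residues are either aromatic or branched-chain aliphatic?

Aromatic: F, W, Y. Branched-chain aliphatic: I, L, V.
Aromatic residues here: F5 (1).
Branched-chain aliphatic residues here: none (0).
The two groups share no amino acid, so total = 1 + 0 = 1.

1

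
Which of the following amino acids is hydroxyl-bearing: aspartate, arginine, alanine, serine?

serine

The –OH-bearing residues are Ser, Thr (aliphatic alcohols), and Tyr (phenol).
Of the listed options, only serine belongs to this group.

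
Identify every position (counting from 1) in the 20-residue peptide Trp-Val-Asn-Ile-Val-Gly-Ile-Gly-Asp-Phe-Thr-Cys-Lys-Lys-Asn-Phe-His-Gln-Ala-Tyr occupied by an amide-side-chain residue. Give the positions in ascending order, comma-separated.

Asparagine (N) and glutamine (Q) have uncharged amide side chains.
Matching residues: Asn3, Asn15, Gln18.

3, 15, 18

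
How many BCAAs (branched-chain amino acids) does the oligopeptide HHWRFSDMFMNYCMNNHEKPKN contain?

Valine (V), leucine (L), and isoleucine (I) are the branched-chain amino acids.
None of the 22 residues belong to this group.

0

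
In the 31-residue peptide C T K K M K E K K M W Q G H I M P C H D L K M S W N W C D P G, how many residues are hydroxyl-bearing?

2

Serine (S), threonine (T), and tyrosine (Y) each carry a hydroxyl group on the side chain.
Matching residues: T2, S24.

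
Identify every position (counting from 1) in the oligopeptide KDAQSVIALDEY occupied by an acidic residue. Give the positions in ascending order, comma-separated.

The acidic residues are Asp (D) and Glu (E), whose side chains end in a carboxylate group.
Matching residues: D2, D10, E11.

2, 10, 11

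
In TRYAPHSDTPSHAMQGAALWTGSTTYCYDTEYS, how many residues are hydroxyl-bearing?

The –OH-bearing residues are Ser, Thr (aliphatic alcohols), and Tyr (phenol).
Matching residues: T1, Y3, S7, T9, S11, T21, S23, T24, T25, Y26, Y28, T30, Y32, S33.

14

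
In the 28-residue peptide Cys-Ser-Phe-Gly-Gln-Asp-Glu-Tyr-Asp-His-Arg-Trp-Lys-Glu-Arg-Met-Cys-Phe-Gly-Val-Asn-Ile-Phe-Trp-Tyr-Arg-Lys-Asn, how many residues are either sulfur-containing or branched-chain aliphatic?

Sulfur-containing: C, M. Branched-chain aliphatic: I, L, V.
Sulfur-containing residues here: Cys1, Met16, Cys17 (3).
Branched-chain aliphatic residues here: Val20, Ile22 (2).
The two groups share no amino acid, so total = 3 + 2 = 5.

5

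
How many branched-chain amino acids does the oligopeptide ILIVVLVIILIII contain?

Valine (V), leucine (L), and isoleucine (I) are the branched-chain amino acids.
Matching residues: I1, L2, I3, V4, V5, L6, V7, I8, I9, L10, I11, I12, I13.

13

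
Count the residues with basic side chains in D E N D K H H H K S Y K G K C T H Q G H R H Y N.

11

The basic amino acids are Lys (K), Arg (R), and His (H).
Matching residues: K5, H6, H7, H8, K9, K12, K14, H17, H20, R21, H22.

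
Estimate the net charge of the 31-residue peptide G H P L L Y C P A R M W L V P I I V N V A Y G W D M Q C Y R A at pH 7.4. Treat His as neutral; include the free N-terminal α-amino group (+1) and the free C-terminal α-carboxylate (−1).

The side chains ionized at physiological pH are Lys/Arg (+1) and Asp/Glu (−1); with His treated as neutral, nothing else contributes.
Positive (K, R): R10, R30 → +2.
Negative (D, E): D25 → −1.
The N-terminus (+1) and C-terminus (−1) cancel.
Net charge = (+2) + (−1) = +1.

+1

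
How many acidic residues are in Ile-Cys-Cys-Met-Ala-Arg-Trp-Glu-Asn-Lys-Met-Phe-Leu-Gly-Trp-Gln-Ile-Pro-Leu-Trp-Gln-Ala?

1

Only D (aspartate) and E (glutamate) carry a side-chain carboxylic acid.
Matching residues: Glu8.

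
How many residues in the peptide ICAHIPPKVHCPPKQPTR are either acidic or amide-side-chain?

Acidic: D, E. Amide-side-chain: N, Q.
Acidic residues here: none (0).
Amide-side-chain residues here: Q15 (1).
The two groups share no amino acid, so total = 0 + 1 = 1.

1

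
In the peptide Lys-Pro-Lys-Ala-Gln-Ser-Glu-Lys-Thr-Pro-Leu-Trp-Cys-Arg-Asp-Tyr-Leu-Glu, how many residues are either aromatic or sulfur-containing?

3

Aromatic: F, W, Y. Sulfur-containing: C, M.
Aromatic residues here: Trp12, Tyr16 (2).
Sulfur-containing residues here: Cys13 (1).
The two groups share no amino acid, so total = 2 + 1 = 3.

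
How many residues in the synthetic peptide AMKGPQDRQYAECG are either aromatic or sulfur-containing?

Aromatic: F, W, Y. Sulfur-containing: C, M.
Aromatic residues here: Y10 (1).
Sulfur-containing residues here: M2, C13 (2).
The two groups share no amino acid, so total = 1 + 2 = 3.

3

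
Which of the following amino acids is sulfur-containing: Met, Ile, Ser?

Met

Only Cys (C) and Met (M) have a sulfur atom in the side chain.
Of the listed options, only Met belongs to this group.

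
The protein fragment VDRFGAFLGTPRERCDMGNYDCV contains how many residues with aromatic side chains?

F, W, and Y each carry an aromatic ring on the side chain.
Matching residues: F4, F7, Y20.

3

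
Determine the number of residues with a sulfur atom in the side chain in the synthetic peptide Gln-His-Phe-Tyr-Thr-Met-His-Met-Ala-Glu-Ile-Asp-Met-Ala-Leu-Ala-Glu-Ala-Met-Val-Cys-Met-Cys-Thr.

The sulfur-bearing residues are cysteine (–SH) and methionine (–S–CH₃).
Matching residues: Met6, Met8, Met13, Met19, Cys21, Met22, Cys23.

7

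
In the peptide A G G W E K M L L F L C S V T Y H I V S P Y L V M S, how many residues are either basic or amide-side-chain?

Basic: H, K, R. Amide-side-chain: N, Q.
Basic residues here: K6, H17 (2).
Amide-side-chain residues here: none (0).
The two groups share no amino acid, so total = 2 + 0 = 2.

2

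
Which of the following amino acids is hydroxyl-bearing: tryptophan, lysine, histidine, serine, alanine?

The –OH-bearing residues are Ser, Thr (aliphatic alcohols), and Tyr (phenol).
Of the listed options, only serine belongs to this group.

serine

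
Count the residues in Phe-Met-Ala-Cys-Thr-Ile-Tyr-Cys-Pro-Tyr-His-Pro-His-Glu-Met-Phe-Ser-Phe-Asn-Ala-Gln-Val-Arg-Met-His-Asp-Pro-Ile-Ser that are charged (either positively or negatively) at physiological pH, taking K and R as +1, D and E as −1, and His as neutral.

3

Charged side chains at pH ~7.4: K, R (positive); D, E (negative).
Matching residues: Glu14, Arg23, Asp26.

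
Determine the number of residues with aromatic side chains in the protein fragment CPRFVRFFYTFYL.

6

Phenylalanine (F), tryptophan (W), and tyrosine (Y) have aromatic ring side chains.
Matching residues: F4, F7, F8, Y9, F11, Y12.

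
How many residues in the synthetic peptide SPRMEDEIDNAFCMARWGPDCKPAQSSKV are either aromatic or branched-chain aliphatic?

4

Aromatic: F, W, Y. Branched-chain aliphatic: I, L, V.
Aromatic residues here: F12, W17 (2).
Branched-chain aliphatic residues here: I8, V29 (2).
The two groups share no amino acid, so total = 2 + 2 = 4.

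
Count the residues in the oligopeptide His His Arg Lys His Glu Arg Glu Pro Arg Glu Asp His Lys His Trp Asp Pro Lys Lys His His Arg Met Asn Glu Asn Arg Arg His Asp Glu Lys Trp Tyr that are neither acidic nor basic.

8

Acidic: D, E. Basic: K, R, H. All other residues are neither.
Matching residues: Pro9, Trp16, Pro18, Met24, Asn25, Asn27, Trp34, Tyr35.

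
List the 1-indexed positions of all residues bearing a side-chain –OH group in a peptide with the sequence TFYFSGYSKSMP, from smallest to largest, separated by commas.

1, 3, 5, 7, 8, 10

Serine (S), threonine (T), and tyrosine (Y) each carry a hydroxyl group on the side chain.
Matching residues: T1, Y3, S5, Y7, S8, S10.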